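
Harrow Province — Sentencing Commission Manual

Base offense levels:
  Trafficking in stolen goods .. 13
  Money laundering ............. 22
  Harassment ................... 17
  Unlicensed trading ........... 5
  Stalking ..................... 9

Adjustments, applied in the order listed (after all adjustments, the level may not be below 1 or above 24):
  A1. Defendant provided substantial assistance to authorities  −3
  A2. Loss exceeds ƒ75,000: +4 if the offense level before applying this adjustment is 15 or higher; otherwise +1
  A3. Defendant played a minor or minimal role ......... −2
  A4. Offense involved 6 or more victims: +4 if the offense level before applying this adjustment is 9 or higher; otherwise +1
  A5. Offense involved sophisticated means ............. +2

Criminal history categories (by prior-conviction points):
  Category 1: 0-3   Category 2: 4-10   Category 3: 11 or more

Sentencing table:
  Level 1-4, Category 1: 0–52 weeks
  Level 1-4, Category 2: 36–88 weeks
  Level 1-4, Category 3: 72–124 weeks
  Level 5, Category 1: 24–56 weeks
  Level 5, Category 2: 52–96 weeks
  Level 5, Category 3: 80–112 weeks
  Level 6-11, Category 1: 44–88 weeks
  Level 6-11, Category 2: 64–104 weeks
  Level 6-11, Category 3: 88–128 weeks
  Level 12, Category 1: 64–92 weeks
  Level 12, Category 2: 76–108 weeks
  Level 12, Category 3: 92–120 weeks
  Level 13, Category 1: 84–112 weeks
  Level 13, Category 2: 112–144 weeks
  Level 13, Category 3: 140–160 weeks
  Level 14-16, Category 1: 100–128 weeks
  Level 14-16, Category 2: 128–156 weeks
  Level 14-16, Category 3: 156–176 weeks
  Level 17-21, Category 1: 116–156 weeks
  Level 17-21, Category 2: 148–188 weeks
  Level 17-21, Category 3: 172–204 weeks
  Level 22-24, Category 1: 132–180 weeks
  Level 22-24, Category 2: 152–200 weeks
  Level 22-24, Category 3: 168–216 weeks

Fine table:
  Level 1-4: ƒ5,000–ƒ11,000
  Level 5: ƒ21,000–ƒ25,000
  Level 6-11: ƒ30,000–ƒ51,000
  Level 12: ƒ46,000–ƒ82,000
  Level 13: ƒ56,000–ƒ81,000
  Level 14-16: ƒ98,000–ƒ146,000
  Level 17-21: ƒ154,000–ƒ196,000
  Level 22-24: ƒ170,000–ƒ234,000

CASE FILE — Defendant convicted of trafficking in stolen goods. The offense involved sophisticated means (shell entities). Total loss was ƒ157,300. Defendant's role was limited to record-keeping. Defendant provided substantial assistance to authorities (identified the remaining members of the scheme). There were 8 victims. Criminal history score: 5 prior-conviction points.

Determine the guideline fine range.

ƒ98,000–ƒ146,000

Base offense level for trafficking in stolen goods: 13.
A1 applies: 13 − 3 = 10.
A2 applies (level before this adjustment is 10 < 15, so +1): 10 + 1 = 11.
A3 applies: 11 − 2 = 9.
A4 applies (level before this adjustment is 9 ≥ 9, so +4): 9 + 4 = 13.
A5 applies: 13 + 2 = 15.
Final offense level: 15.
Level 15 falls in the 14-16 band.
Fine table: Level 14-16 → ƒ98,000–ƒ146,000.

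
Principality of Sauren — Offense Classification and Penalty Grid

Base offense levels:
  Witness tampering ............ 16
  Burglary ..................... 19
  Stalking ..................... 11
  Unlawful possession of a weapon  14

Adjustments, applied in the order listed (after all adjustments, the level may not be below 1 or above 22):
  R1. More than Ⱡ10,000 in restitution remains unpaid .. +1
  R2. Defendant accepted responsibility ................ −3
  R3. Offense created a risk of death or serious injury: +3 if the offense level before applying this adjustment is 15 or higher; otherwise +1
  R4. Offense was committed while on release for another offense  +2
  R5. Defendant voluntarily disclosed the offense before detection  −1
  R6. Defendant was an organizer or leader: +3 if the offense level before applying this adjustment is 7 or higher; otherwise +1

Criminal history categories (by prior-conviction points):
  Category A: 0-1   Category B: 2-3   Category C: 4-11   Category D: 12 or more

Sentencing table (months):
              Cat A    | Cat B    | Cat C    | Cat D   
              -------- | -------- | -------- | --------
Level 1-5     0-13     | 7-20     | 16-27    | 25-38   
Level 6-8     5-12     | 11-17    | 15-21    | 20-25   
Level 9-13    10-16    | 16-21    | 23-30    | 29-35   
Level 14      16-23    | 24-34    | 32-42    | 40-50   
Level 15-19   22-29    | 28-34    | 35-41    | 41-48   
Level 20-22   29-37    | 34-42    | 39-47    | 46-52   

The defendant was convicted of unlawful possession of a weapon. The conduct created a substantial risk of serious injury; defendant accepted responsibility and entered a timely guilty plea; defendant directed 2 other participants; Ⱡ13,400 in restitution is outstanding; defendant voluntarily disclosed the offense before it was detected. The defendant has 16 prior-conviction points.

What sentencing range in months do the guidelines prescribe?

41-48 months

Base offense level for unlawful possession of a weapon: 14.
R1 applies: 14 + 1 = 15.
R2 applies: 15 − 3 = 12.
R3 applies (level before this adjustment is 12 < 15, so +1): 12 + 1 = 13.
R5 applies: 13 − 1 = 12.
R6 applies (level before this adjustment is 12 ≥ 7, so +3): 12 + 3 = 15.
Final offense level: 15.
Criminal history: 16 prior points → Category D (12+).
Level 15 falls in the 15-19 band.
Grid: Level 15-19 × Category D = 41-48 months.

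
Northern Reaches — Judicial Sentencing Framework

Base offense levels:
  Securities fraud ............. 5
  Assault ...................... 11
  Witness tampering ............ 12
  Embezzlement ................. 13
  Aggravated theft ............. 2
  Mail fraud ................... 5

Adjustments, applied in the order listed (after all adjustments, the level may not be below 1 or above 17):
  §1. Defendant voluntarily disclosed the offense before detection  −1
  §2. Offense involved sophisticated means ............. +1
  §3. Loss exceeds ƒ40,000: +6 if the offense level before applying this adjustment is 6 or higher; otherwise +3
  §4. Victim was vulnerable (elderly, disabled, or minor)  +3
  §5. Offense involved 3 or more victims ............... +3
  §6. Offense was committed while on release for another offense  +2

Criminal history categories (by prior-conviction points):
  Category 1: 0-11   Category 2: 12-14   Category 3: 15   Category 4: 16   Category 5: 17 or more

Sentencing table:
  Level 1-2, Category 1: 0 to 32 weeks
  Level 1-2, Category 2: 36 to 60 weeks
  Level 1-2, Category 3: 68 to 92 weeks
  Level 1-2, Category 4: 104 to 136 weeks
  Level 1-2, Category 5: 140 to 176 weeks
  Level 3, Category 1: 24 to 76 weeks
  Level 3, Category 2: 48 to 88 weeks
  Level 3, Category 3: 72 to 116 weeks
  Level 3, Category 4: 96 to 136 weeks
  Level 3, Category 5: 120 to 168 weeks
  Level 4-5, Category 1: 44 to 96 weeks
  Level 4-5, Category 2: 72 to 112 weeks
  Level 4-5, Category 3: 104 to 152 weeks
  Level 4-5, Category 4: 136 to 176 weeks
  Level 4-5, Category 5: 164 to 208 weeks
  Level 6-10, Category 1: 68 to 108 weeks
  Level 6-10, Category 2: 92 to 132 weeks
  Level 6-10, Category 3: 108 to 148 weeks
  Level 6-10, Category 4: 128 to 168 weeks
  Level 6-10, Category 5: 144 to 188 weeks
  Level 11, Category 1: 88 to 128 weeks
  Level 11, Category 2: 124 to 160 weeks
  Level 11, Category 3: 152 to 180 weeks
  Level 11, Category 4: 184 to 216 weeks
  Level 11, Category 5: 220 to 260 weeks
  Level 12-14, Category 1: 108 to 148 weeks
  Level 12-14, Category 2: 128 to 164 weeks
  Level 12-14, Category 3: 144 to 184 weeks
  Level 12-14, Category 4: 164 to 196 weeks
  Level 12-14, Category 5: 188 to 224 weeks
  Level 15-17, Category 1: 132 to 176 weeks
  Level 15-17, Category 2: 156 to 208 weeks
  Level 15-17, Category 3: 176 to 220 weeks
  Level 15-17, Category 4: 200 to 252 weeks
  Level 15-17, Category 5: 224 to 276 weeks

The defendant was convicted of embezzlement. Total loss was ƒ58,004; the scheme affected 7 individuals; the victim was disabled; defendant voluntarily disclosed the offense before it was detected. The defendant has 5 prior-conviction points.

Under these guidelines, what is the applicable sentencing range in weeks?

Base offense level for embezzlement: 13.
§1 applies: 13 − 1 = 12.
§3 applies (level before this adjustment is 12 ≥ 6, so +6): 12 + 6 = 18.
§4 applies: 18 + 3 = 21.
§5 applies: 21 + 3 = 24.
§6 does not apply.
Level 24 exceeds the maximum of 17; capped at 17.
Final offense level: 17.
Criminal history: 5 prior points → Category 1 (0-11).
Level 17 falls in the 15-17 band.
Grid: Level 15-17 × Category 1 = 132-176 weeks.

132-176 weeks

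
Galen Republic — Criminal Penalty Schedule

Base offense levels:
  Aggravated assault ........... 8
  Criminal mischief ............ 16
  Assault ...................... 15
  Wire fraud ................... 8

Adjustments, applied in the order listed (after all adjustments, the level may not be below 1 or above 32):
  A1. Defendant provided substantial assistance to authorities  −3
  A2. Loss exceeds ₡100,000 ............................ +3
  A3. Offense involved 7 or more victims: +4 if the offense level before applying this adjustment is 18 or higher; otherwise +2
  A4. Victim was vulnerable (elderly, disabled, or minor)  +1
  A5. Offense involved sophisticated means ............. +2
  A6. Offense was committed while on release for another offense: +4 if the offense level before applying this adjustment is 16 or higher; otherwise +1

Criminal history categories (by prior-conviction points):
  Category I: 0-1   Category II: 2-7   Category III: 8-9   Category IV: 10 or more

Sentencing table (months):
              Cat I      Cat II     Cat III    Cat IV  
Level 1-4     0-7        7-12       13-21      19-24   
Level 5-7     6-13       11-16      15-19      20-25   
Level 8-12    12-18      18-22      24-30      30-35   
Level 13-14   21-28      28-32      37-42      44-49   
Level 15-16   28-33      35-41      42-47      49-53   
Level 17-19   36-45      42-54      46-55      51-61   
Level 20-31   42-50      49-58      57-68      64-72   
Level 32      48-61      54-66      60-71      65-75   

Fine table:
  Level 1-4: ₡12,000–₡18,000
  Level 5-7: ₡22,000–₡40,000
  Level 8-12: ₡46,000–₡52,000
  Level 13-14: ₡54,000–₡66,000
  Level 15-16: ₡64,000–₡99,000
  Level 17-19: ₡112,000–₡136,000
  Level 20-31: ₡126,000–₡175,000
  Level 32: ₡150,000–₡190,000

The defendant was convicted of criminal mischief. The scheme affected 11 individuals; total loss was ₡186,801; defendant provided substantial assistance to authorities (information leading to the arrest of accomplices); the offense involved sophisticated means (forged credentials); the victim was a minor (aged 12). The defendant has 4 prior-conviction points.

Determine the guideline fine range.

Base offense level for criminal mischief: 16.
A1 applies: 16 − 3 = 13.
A2 applies: 13 + 3 = 16.
A3 applies (level before this adjustment is 16 < 18, so +2): 16 + 2 = 18.
A4 applies: 18 + 1 = 19.
A5 applies: 19 + 2 = 21.
A6 does not apply.
Final offense level: 21.
Level 21 falls in the 20-31 band.
Fine table: Level 20-31 → ₡126,000–₡175,000.

₡126,000–₡175,000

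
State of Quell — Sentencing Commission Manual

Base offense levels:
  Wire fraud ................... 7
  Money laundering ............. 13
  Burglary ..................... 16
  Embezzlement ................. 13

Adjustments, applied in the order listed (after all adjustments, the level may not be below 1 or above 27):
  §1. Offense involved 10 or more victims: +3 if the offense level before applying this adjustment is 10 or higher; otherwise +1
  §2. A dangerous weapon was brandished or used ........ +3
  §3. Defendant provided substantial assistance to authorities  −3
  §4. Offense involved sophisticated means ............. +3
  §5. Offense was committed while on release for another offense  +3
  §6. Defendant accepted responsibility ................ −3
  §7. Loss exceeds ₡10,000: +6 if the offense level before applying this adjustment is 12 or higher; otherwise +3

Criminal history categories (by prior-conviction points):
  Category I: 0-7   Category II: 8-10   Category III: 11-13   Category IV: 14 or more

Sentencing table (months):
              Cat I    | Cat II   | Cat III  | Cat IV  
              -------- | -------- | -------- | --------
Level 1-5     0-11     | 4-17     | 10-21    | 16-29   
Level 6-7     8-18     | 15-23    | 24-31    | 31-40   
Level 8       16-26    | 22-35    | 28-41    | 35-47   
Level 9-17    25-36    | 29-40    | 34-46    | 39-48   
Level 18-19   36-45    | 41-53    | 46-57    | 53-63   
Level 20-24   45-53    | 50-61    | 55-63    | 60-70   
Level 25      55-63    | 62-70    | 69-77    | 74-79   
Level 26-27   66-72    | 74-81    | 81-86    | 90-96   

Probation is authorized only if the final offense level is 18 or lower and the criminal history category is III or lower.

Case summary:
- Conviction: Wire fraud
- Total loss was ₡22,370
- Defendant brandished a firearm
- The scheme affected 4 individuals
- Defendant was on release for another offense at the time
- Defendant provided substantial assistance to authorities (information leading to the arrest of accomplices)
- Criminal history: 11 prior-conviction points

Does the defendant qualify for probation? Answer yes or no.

Base offense level for wire fraud: 7.
§1 does not apply.
§2 applies: 7 + 3 = 10.
§3 applies: 10 − 3 = 7.
§4 does not apply.
§5 applies: 7 + 3 = 10.
§6 does not apply.
§7 applies (level before this adjustment is 10 < 12, so +3): 10 + 3 = 13.
Final offense level: 13.
Criminal history: 11 prior points → Category III (11-13).
Level 13 falls in the 9-17 band.
Grid: Level 9-17 × Category III = 34-46 months.
Probation check: level 13 ≤ 18 and category III ≤ III → eligible.

Yes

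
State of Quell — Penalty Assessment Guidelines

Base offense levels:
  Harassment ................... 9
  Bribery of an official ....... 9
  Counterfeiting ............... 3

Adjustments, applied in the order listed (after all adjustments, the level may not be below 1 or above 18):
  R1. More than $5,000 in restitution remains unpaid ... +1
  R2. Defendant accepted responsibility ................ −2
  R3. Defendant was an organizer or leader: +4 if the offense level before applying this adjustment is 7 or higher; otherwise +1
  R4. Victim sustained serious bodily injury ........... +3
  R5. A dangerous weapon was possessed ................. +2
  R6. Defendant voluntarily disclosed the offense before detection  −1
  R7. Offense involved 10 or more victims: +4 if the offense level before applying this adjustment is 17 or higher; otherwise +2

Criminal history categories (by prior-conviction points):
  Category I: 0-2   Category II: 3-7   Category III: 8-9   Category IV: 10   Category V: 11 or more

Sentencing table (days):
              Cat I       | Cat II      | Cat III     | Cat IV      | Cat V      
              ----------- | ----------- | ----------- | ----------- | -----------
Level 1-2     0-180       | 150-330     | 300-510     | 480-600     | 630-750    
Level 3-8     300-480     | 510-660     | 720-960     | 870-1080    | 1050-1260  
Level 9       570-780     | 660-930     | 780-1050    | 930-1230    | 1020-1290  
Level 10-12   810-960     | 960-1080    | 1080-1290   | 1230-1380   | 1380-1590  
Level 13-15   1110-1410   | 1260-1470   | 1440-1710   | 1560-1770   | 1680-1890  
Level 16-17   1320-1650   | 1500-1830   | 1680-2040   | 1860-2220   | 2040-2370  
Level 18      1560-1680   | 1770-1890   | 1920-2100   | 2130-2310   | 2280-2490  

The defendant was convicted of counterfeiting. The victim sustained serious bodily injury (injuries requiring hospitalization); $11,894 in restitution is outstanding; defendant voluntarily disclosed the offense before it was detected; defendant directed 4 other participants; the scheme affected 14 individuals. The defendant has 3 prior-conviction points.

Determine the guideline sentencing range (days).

660-930 days

Base offense level for counterfeiting: 3.
R1 applies: 3 + 1 = 4.
R3 applies (level before this adjustment is 4 < 7, so +1): 4 + 1 = 5.
R4 applies: 5 + 3 = 8.
R5 does not apply.
R6 applies: 8 − 1 = 7.
R7 applies (level before this adjustment is 7 < 17, so +2): 7 + 2 = 9.
Final offense level: 9.
Criminal history: 3 prior points → Category II (3-7).
Level 9 falls in the 9 band.
Grid: Level 9 × Category II = 660-930 days.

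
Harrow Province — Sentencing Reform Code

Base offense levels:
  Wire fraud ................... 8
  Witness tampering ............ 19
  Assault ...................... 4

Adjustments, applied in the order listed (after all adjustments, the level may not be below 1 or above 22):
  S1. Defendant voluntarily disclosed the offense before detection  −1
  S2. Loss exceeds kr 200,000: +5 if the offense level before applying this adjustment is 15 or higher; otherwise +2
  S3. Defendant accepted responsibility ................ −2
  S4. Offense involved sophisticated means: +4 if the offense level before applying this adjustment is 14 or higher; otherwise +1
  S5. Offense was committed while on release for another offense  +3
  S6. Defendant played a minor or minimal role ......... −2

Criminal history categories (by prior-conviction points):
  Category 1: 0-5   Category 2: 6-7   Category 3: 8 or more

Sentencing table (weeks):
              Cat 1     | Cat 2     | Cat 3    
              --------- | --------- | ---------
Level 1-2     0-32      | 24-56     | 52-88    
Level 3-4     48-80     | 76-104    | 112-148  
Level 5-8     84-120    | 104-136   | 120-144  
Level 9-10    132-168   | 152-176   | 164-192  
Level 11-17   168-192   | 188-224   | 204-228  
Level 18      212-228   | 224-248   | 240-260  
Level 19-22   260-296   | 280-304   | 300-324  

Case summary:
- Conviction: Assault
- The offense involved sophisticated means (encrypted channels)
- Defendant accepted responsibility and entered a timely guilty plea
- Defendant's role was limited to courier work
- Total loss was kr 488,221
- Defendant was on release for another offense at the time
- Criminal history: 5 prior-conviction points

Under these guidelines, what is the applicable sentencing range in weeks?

84-120 weeks

Base offense level for assault: 4.
S2 applies (level before this adjustment is 4 < 15, so +2): 4 + 2 = 6.
S3 applies: 6 − 2 = 4.
S4 applies (level before this adjustment is 4 < 14, so +1): 4 + 1 = 5.
S5 applies: 5 + 3 = 8.
S6 applies: 8 − 2 = 6.
Final offense level: 6.
Criminal history: 5 prior points → Category 1 (0-5).
Level 6 falls in the 5-8 band.
Grid: Level 5-8 × Category 1 = 84-120 weeks.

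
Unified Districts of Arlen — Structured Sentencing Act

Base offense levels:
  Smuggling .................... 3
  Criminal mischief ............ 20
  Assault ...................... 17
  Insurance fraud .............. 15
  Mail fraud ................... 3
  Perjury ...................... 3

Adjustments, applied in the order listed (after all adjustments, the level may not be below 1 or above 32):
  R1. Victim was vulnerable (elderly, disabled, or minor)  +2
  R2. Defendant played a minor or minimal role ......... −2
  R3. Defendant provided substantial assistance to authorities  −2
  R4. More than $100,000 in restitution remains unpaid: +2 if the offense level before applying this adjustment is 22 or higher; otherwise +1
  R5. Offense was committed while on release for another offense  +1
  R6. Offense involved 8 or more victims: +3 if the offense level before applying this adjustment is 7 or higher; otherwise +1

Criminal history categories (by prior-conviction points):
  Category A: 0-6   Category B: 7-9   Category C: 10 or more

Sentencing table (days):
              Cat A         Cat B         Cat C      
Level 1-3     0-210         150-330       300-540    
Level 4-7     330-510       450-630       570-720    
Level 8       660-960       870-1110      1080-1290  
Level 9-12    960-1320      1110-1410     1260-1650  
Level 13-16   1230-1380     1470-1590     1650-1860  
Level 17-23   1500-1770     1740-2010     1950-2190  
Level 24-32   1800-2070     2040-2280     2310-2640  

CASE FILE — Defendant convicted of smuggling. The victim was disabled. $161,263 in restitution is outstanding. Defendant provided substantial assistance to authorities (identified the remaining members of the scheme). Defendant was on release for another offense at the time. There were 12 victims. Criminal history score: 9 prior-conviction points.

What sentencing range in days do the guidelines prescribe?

Base offense level for smuggling: 3.
R1 applies: 3 + 2 = 5.
R2 does not apply.
R3 applies: 5 − 2 = 3.
R4 applies (level before this adjustment is 3 < 22, so +1): 3 + 1 = 4.
R5 applies: 4 + 1 = 5.
R6 applies (level before this adjustment is 5 < 7, so +1): 5 + 1 = 6.
Final offense level: 6.
Criminal history: 9 prior points → Category B (7-9).
Level 6 falls in the 4-7 band.
Grid: Level 4-7 × Category B = 450-630 days.

450-630 days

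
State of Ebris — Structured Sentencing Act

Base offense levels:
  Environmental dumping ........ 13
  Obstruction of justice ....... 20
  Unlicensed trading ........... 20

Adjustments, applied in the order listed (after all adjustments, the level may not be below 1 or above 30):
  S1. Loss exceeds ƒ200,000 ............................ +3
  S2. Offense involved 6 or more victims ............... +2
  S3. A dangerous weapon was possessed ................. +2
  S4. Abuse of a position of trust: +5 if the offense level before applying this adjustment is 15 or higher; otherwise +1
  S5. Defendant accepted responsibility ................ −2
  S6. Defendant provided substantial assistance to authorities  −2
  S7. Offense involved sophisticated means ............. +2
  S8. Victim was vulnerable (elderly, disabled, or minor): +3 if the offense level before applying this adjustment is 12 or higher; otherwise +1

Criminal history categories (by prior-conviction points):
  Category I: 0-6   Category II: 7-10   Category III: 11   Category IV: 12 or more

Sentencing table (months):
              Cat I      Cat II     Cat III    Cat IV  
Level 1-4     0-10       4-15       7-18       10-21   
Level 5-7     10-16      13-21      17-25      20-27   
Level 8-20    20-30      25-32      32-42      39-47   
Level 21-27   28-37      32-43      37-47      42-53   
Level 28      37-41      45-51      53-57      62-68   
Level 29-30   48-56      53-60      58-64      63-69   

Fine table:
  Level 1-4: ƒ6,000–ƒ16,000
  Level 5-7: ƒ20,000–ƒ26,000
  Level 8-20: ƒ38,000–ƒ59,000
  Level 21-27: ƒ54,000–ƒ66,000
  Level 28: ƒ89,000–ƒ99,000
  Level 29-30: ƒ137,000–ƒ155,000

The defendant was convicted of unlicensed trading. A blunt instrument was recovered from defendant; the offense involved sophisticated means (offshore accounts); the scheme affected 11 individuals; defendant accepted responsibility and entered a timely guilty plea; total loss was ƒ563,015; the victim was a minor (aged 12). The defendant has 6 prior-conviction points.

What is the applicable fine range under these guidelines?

Base offense level for unlicensed trading: 20.
S1 applies: 20 + 3 = 23.
S2 applies: 23 + 2 = 25.
S3 applies: 25 + 2 = 27.
S5 applies: 27 − 2 = 25.
S7 applies: 25 + 2 = 27.
S8 applies (level before this adjustment is 27 ≥ 12, so +3): 27 + 3 = 30.
Final offense level: 30.
Level 30 falls in the 29-30 band.
Fine table: Level 29-30 → ƒ137,000–ƒ155,000.

ƒ137,000–ƒ155,000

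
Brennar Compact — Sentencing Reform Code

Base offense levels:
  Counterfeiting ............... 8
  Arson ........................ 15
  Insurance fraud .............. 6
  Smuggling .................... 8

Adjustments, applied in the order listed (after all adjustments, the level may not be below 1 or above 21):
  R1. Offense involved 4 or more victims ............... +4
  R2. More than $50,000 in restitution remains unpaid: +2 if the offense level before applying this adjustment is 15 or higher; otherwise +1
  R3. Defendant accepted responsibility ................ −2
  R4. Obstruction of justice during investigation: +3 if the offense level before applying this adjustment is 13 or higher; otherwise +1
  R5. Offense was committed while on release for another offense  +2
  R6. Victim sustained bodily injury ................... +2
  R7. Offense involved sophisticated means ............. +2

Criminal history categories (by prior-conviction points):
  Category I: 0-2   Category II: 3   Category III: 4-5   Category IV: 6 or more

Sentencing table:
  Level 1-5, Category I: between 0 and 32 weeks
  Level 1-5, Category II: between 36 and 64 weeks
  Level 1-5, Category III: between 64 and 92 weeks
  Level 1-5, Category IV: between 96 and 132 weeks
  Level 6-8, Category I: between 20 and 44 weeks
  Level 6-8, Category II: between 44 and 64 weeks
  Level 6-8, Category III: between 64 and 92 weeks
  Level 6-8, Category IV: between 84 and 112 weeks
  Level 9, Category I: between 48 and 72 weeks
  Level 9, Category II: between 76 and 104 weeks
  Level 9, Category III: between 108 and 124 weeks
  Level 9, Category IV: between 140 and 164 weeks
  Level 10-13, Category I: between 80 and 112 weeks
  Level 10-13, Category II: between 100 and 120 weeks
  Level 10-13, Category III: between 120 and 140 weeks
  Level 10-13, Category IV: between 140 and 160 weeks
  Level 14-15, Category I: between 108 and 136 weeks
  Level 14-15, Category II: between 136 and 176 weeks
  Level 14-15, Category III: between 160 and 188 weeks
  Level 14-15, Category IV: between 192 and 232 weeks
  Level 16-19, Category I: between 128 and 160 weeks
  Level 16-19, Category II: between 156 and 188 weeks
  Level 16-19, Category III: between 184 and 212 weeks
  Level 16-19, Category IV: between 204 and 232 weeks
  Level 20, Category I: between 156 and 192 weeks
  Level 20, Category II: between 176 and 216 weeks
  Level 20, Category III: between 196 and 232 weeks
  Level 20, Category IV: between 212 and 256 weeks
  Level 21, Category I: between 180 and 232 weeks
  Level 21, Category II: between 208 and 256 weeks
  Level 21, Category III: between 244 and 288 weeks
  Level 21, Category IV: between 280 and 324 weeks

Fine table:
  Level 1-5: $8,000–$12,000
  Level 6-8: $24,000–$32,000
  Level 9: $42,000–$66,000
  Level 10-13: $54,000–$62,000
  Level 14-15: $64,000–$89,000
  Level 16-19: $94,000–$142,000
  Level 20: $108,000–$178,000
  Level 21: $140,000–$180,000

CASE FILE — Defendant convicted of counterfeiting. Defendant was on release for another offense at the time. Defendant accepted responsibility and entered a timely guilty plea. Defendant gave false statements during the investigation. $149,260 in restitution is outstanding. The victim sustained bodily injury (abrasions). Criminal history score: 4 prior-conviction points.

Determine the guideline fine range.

$54,000–$62,000

Base offense level for counterfeiting: 8.
R1 does not apply.
R2 applies (level before this adjustment is 8 < 15, so +1): 8 + 1 = 9.
R3 applies: 9 − 2 = 7.
R4 applies (level before this adjustment is 7 < 13, so +1): 7 + 1 = 8.
R5 applies: 8 + 2 = 10.
R6 applies: 10 + 2 = 12.
R7 does not apply.
Final offense level: 12.
Level 12 falls in the 10-13 band.
Fine table: Level 10-13 → $54,000–$62,000.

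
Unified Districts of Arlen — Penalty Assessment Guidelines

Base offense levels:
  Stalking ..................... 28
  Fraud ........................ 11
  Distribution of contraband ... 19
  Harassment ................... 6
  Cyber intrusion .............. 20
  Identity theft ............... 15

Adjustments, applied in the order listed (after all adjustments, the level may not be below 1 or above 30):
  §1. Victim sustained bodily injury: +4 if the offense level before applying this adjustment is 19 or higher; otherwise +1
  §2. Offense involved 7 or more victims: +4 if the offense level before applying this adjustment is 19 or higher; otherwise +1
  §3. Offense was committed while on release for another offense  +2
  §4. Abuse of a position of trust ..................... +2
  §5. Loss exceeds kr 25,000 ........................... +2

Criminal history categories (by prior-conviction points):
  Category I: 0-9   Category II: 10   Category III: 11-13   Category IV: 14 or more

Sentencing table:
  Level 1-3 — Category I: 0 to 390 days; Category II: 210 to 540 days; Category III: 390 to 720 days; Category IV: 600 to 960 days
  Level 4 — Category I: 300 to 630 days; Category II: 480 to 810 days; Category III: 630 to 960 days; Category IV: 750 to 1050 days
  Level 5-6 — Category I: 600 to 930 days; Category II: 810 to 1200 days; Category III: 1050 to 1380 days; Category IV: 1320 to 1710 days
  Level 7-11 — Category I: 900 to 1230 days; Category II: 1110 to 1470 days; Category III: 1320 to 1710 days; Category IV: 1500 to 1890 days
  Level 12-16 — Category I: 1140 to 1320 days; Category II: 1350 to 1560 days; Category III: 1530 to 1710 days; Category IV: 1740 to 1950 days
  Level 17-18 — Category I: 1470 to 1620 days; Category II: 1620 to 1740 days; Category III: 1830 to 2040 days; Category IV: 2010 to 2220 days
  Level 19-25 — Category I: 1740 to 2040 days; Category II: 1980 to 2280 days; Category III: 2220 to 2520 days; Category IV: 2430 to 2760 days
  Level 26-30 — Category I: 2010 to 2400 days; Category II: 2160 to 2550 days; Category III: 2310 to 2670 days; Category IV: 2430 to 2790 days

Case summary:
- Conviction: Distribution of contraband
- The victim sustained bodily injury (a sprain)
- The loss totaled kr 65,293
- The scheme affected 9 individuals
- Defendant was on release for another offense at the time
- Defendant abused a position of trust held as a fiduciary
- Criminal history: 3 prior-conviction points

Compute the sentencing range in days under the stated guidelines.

Base offense level for distribution of contraband: 19.
§1 applies (level before this adjustment is 19 ≥ 19, so +4): 19 + 4 = 23.
§2 applies (level before this adjustment is 23 ≥ 19, so +4): 23 + 4 = 27.
§3 applies: 27 + 2 = 29.
§4 applies: 29 + 2 = 31.
§5 applies: 31 + 2 = 33.
Level 33 exceeds the maximum of 30; capped at 30.
Final offense level: 30.
Criminal history: 3 prior points → Category I (0-9).
Level 30 falls in the 26-30 band.
Grid: Level 26-30 × Category I = 2010-2400 days.

2010-2400 days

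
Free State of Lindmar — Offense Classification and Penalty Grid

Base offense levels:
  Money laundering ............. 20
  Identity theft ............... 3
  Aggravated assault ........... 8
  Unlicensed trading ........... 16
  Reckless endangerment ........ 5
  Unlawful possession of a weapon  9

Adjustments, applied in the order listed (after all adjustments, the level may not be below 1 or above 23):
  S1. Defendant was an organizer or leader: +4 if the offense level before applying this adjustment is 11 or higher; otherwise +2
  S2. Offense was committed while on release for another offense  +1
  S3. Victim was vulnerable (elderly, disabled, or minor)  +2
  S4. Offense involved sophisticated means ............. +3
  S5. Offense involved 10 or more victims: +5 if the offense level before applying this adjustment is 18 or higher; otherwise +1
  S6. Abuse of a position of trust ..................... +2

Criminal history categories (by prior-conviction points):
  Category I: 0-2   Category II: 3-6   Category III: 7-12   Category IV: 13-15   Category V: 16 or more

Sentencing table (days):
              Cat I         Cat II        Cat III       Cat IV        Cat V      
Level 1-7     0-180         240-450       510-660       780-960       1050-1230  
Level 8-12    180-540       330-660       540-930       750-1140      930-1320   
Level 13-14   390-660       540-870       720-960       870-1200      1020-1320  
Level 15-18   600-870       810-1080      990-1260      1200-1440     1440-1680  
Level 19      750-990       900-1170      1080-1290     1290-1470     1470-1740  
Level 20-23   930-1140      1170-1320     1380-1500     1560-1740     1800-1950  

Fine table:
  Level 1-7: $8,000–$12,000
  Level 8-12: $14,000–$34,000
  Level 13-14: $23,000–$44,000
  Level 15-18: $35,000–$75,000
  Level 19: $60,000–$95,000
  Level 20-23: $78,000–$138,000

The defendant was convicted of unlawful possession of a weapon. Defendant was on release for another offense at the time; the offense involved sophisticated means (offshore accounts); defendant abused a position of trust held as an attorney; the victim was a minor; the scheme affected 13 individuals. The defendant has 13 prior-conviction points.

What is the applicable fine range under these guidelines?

Base offense level for unlawful possession of a weapon: 9.
S1 does not apply.
S2 applies: 9 + 1 = 10.
S3 applies: 10 + 2 = 12.
S4 applies: 12 + 3 = 15.
S5 applies (level before this adjustment is 15 < 18, so +1): 15 + 1 = 16.
S6 applies: 16 + 2 = 18.
Final offense level: 18.
Level 18 falls in the 15-18 band.
Fine table: Level 15-18 → $35,000–$75,000.

$35,000–$75,000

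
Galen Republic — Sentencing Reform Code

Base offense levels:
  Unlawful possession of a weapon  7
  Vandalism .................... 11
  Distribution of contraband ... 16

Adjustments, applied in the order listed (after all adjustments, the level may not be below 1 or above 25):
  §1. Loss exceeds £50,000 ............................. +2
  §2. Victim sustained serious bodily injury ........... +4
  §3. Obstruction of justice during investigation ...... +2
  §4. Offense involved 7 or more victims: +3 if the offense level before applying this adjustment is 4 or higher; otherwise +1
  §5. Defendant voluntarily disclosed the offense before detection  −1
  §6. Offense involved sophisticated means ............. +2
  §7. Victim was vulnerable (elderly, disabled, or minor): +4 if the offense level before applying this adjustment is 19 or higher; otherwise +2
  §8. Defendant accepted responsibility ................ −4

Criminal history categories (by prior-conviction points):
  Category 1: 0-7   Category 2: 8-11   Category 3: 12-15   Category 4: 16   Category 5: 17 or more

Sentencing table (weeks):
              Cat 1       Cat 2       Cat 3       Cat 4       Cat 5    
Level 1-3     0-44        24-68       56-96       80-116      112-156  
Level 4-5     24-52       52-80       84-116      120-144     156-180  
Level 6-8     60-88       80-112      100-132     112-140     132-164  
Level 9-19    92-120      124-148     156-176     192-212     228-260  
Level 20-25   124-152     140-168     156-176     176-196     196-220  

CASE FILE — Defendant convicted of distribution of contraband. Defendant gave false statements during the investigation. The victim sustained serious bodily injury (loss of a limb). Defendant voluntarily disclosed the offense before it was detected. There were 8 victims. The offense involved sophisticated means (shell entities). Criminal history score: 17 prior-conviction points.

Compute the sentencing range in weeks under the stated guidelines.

Base offense level for distribution of contraband: 16.
§2 applies: 16 + 4 = 20.
§3 applies: 20 + 2 = 22.
§4 applies (level before this adjustment is 22 ≥ 4, so +3): 22 + 3 = 25.
§5 applies: 25 − 1 = 24.
§6 applies: 24 + 2 = 26.
§7 does not apply.
§8 does not apply.
Level 26 exceeds the maximum of 25; capped at 25.
Final offense level: 25.
Criminal history: 17 prior points → Category 5 (17+).
Level 25 falls in the 20-25 band.
Grid: Level 20-25 × Category 5 = 196-220 weeks.

196-220 weeks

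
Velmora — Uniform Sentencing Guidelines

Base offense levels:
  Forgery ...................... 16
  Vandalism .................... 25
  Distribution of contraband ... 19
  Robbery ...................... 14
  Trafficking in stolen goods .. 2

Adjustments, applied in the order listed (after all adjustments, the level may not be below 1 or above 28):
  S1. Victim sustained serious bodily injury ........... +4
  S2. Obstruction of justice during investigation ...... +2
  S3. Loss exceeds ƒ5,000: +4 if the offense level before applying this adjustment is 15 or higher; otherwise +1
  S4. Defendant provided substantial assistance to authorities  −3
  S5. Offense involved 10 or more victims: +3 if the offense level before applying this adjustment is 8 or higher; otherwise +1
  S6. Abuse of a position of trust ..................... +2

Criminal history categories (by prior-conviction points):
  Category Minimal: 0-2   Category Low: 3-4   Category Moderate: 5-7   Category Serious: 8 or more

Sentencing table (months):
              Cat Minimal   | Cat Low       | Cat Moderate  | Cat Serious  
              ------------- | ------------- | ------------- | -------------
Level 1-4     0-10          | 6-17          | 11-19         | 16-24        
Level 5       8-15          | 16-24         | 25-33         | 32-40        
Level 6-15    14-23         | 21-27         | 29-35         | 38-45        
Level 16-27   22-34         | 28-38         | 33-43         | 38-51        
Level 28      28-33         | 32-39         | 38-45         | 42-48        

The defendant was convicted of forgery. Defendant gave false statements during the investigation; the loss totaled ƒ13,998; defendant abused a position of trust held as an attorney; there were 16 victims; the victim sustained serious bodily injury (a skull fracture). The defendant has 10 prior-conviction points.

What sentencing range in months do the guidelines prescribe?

Base offense level for forgery: 16.
S1 applies: 16 + 4 = 20.
S2 applies: 20 + 2 = 22.
S3 applies (level before this adjustment is 22 ≥ 15, so +4): 22 + 4 = 26.
S5 applies (level before this adjustment is 26 ≥ 8, so +3): 26 + 3 = 29.
S6 applies: 29 + 2 = 31.
Level 31 exceeds the maximum of 28; capped at 28.
Final offense level: 28.
Criminal history: 10 prior points → Category Serious (8+).
Level 28 falls in the 28 band.
Grid: Level 28 × Category Serious = 42-48 months.

42-48 months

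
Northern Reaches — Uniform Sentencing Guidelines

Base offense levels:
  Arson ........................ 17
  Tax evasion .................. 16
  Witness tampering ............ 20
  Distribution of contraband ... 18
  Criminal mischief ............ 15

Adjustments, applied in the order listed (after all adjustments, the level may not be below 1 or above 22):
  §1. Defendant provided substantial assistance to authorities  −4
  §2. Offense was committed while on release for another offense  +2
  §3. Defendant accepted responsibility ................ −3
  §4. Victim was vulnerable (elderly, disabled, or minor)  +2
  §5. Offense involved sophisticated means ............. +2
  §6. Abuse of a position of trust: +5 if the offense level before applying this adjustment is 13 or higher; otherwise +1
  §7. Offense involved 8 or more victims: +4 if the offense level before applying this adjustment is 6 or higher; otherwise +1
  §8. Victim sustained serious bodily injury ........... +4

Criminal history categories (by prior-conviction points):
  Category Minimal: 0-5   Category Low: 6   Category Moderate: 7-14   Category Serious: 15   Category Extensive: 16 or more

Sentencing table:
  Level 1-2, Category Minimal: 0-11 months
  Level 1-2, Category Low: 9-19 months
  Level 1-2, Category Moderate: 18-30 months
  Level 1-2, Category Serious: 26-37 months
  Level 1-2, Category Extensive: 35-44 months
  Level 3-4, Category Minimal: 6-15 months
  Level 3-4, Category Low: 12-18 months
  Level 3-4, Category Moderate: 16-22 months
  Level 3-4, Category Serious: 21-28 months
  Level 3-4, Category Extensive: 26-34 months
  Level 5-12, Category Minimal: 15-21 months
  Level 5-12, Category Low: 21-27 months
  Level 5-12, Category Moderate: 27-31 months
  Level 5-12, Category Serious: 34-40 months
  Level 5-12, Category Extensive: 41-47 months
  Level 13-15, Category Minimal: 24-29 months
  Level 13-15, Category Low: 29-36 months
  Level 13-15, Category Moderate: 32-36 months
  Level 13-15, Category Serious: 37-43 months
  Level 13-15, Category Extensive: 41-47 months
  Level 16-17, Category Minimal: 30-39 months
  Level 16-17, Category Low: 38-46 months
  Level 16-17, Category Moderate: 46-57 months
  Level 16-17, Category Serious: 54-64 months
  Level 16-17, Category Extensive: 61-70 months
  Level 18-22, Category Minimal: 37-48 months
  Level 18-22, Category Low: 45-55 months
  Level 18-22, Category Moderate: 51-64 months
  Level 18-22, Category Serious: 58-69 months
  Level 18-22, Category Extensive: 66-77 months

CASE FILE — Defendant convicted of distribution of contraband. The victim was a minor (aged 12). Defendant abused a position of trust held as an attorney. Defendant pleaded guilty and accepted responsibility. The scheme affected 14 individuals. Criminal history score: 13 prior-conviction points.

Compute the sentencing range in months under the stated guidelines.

51-64 months

Base offense level for distribution of contraband: 18.
§2 does not apply.
§3 applies: 18 − 3 = 15.
§4 applies: 15 + 2 = 17.
§5 does not apply.
§6 applies (level before this adjustment is 17 ≥ 13, so +5): 17 + 5 = 22.
§7 applies (level before this adjustment is 22 ≥ 6, so +4): 22 + 4 = 26.
§8 does not apply.
Level 26 exceeds the maximum of 22; capped at 22.
Final offense level: 22.
Criminal history: 13 prior points → Category Moderate (7-14).
Level 22 falls in the 18-22 band.
Grid: Level 18-22 × Category Moderate = 51-64 months.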